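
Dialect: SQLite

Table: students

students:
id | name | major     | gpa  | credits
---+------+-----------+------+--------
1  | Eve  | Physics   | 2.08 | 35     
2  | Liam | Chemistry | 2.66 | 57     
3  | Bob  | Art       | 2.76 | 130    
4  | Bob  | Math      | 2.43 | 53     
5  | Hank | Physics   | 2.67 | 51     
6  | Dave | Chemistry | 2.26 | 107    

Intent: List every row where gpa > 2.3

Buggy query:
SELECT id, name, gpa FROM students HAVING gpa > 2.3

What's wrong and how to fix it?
Bug: This is a non-aggregate query (no GROUP BY, no aggregates), so in SQLite the HAVING clause is invalid here; a row-level condition belongs in WHERE

Fix: Use WHERE for row-level filtering

Corrected query:
SELECT id, name, gpa FROM students WHERE gpa > 2.3

Result:
id | name | gpa 
---+------+-----
2  | Liam | 2.66
3  | Bob  | 2.76
4  | Bob  | 2.43
5  | Hank | 2.67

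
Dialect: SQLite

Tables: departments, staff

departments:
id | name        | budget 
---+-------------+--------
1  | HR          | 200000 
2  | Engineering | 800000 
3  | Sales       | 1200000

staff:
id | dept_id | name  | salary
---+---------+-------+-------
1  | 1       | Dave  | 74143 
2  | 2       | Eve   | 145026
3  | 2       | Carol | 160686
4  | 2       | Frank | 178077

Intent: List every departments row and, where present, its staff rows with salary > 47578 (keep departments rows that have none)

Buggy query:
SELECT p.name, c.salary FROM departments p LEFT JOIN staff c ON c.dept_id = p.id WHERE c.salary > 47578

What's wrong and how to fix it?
Bug: Filtering c.salary in WHERE discards the NULL rows produced by LEFT JOIN, turning it into an inner join

Fix: Move the right-table condition into the ON clause so unmatched parents are kept

Corrected query:
SELECT p.name, c.salary FROM departments p LEFT JOIN staff c ON c.dept_id = p.id AND c.salary > 47578

Result:
name        | salary
------------+-------
HR          | 74143 
Engineering | 145026
Engineering | 160686
Engineering | 178077
Sales       | NULL  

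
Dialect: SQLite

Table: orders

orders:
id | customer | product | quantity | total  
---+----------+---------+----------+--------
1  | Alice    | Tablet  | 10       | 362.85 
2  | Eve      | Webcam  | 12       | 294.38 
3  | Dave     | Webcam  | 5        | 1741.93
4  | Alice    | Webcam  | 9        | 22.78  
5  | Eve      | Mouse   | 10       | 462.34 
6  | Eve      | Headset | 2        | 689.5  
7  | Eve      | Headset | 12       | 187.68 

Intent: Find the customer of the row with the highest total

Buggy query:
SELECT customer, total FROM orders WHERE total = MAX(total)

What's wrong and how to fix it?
Bug: WHERE is evaluated per row; an aggregate over the whole table isn't defined there

Fix: Wrap MAX in a scalar subquery so WHERE compares against a single value

Corrected query:
SELECT customer, total FROM orders WHERE total = (SELECT MAX(total) FROM orders)

Result:
customer | total  
---------+--------
Dave     | 1741.93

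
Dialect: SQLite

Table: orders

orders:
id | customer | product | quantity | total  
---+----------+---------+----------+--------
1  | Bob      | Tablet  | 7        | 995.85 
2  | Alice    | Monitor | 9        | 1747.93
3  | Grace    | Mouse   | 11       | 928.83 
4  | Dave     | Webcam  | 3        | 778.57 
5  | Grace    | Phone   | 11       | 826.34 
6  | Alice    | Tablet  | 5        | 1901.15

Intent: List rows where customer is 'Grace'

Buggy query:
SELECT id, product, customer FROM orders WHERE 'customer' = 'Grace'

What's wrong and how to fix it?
Bug: 'customer' in single quotes is a string literal, not the column; the comparison is literal-vs-literal and never true

Fix: Reference the column as customer without single quotes

Corrected query:
SELECT id, product, customer FROM orders WHERE customer = 'Grace'

Result:
id | product | customer
---+---------+---------
3  | Mouse   | Grace   
5  | Phone   | Grace   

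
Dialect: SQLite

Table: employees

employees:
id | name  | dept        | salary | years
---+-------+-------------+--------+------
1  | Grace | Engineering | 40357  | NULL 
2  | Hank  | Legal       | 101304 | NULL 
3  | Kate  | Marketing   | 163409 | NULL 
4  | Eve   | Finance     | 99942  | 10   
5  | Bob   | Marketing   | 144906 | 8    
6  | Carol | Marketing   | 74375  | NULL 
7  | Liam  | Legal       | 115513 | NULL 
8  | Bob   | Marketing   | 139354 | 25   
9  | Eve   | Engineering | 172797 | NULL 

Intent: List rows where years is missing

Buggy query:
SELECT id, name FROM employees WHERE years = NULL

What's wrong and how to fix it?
Bug: Comparing to NULL with '=' never matches; NULL = NULL is unknown, not true

Fix: Use IS NULL to test for NULL

Corrected query:
SELECT id, name FROM employees WHERE years IS NULL

Result:
id | name 
---+------
1  | Grace
2  | Hank 
3  | Kate 
6  | Carol
7  | Liam 
9  | Eve  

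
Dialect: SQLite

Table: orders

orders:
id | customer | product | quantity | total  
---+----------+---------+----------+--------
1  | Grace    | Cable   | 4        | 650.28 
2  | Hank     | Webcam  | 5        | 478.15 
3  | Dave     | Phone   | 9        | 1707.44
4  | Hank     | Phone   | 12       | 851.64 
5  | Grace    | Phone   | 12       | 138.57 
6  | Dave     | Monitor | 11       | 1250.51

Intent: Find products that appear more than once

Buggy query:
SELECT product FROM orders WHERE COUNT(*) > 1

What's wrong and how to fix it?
Bug: WHERE can't reference COUNT(*); aggregates are computed after WHERE

Fix: Group first, then use HAVING for the count condition

Corrected query:
SELECT product FROM orders GROUP BY product HAVING COUNT(*) > 1

Result:
product
-------
Phone  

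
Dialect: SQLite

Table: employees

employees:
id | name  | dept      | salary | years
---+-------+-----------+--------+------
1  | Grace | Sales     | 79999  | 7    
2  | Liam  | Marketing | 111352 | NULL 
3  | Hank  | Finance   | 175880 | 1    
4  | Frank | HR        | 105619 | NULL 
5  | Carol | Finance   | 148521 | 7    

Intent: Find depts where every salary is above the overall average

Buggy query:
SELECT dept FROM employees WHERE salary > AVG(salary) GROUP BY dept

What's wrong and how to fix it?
Bug: AVG() is an aggregate; it can't sit directly in WHERE

Fix: Compute the overall average in a scalar subquery and compare each group's MIN against it in HAVING

Corrected query:
SELECT dept FROM employees GROUP BY dept HAVING MIN(salary) > (SELECT AVG(salary) FROM employees)

Result:
dept   
-------
Finance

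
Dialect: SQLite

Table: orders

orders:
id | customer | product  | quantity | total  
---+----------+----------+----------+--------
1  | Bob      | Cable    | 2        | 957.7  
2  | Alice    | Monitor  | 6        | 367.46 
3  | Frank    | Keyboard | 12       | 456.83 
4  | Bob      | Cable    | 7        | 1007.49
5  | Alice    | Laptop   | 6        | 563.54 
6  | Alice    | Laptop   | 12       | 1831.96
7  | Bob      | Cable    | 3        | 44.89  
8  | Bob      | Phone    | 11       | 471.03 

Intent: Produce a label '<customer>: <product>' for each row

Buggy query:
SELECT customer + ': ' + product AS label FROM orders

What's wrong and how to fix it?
Bug: SQLite uses || for string concatenation; + coerces text to numbers (yielding 0)

Fix: Use the || operator for string concatenation

Corrected query:
SELECT customer || ': ' || product AS label FROM orders

Result:
label          
---------------
Bob: Cable     
Alice: Monitor 
Frank: Keyboard
Bob: Cable     
Alice: Laptop  
Alice: Laptop  
Bob: Cable     
Bob: Phone     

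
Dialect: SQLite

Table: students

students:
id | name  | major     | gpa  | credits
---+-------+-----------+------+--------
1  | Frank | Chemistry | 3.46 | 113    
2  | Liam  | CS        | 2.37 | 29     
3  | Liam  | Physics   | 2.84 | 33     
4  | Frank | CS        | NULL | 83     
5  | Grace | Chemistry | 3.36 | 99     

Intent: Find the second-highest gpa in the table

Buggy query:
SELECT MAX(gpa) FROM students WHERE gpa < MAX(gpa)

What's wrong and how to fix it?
Bug: The inner MAX is an aggregate inside WHERE, which is not allowed

Fix: Compute the overall MAX in a subquery, then take MAX of rows below it

Corrected query:
SELECT MAX(gpa) FROM students WHERE gpa < (SELECT MAX(gpa) FROM students)

Result:
MAX(gpa)
--------
3.36    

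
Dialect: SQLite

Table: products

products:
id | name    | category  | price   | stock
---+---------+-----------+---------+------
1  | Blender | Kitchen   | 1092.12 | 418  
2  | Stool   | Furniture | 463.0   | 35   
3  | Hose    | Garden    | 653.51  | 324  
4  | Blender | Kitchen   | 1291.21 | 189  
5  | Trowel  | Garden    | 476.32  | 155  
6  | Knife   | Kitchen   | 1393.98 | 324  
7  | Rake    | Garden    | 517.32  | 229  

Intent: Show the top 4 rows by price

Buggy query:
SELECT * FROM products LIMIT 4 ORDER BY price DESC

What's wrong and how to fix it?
Bug: LIMIT must come after ORDER BY

Fix: Swap the clauses: ORDER BY first, then LIMIT

Corrected query:
SELECT * FROM products ORDER BY price DESC LIMIT 4

Result:
id | name    | category | price   | stock
---+---------+----------+---------+------
6  | Knife   | Kitchen  | 1393.98 | 324  
4  | Blender | Kitchen  | 1291.21 | 189  
1  | Blender | Kitchen  | 1092.12 | 418  
3  | Hose    | Garden   | 653.51  | 324  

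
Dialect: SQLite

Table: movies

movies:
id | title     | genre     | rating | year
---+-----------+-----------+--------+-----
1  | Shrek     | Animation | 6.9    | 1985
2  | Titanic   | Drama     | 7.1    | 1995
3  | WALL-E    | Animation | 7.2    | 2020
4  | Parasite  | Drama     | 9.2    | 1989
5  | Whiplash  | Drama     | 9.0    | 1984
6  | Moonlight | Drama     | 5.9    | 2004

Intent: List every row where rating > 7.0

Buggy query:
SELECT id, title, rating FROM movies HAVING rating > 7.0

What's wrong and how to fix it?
Bug: HAVING filters the output of aggregation, but this query has no GROUP BY and no aggregate functions, so SQLite rejects it (HAVING clause on a non-aggregate query); the condition here is per row

Fix: Use WHERE for row-level filtering

Corrected query:
SELECT id, title, rating FROM movies WHERE rating > 7.0

Result:
id | title    | rating
---+----------+-------
2  | Titanic  | 7.1   
3  | WALL-E   | 7.2   
4  | Parasite | 9.2   
5  | Whiplash | 9     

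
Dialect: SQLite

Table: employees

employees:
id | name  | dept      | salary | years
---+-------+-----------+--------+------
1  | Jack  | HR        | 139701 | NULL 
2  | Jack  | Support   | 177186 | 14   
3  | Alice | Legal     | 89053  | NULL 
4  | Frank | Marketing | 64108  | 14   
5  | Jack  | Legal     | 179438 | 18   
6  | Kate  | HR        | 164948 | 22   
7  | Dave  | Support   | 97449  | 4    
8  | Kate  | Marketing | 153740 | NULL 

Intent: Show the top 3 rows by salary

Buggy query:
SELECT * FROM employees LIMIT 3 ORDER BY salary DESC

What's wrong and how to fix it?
Bug: LIMIT must come after ORDER BY

Fix: Swap the clauses: ORDER BY first, then LIMIT

Corrected query:
SELECT * FROM employees ORDER BY salary DESC LIMIT 3

Result:
id | name | dept    | salary | years
---+------+---------+--------+------
5  | Jack | Legal   | 179438 | 18   
2  | Jack | Support | 177186 | 14   
6  | Kate | HR      | 164948 | 22   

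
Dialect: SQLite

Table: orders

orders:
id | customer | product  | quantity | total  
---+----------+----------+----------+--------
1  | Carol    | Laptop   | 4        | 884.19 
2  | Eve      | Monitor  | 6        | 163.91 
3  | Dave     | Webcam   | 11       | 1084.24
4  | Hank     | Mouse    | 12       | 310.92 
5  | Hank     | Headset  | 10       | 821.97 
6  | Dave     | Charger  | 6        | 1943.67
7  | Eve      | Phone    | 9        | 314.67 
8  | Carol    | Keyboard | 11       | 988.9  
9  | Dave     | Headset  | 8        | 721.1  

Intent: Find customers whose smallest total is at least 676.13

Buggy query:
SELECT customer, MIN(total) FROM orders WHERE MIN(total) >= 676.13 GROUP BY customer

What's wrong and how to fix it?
Bug: MIN() in WHERE is a misuse of aggregate

Fix: Use HAVING for the per-group MIN condition

Corrected query:
SELECT customer, MIN(total) FROM orders GROUP BY customer HAVING MIN(total) >= 676.13

Result:
customer | MIN(total)
---------+-----------
Carol    | 884.19    
Dave     | 721.1     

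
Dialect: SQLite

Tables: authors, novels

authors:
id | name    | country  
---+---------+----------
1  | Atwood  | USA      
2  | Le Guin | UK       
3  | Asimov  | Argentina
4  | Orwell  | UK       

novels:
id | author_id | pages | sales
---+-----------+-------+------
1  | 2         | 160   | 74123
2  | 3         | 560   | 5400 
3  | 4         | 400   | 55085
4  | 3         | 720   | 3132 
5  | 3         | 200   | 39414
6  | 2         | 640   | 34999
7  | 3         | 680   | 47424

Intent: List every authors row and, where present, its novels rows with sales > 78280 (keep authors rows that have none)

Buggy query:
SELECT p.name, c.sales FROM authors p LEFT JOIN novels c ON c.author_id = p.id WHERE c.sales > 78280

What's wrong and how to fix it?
Bug: Filtering c.sales in WHERE discards the NULL rows produced by LEFT JOIN, turning it into an inner join

Fix: Put 'c.sales > 78280' in the JOIN's ON clause instead of WHERE

Corrected query:
SELECT p.name, c.sales FROM authors p LEFT JOIN novels c ON c.author_id = p.id AND c.sales > 78280

Result:
name    | sales
--------+------
Atwood  | NULL 
Le Guin | NULL 
Asimov  | NULL 
Orwell  | NULL 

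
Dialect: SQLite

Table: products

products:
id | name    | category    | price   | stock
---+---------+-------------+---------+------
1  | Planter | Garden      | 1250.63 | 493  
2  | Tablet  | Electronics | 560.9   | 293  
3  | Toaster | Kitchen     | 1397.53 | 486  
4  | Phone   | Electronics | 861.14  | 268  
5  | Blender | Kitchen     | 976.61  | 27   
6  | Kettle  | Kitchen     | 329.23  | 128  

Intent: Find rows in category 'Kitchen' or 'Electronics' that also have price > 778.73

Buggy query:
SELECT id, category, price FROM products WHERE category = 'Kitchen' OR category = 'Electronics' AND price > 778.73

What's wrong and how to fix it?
Bug: AND binds tighter than OR, so this parses as category = 'Kitchen' OR (category = 'Electronics' AND price > 778.73)

Fix: Group the OR with parentheses (or use IN), then AND the threshold

Corrected query:
SELECT id, category, price FROM products WHERE (category = 'Kitchen' OR category = 'Electronics') AND price > 778.73

Result:
id | category    | price  
---+-------------+--------
3  | Kitchen     | 1397.53
4  | Electronics | 861.14 
5  | Kitchen     | 976.61 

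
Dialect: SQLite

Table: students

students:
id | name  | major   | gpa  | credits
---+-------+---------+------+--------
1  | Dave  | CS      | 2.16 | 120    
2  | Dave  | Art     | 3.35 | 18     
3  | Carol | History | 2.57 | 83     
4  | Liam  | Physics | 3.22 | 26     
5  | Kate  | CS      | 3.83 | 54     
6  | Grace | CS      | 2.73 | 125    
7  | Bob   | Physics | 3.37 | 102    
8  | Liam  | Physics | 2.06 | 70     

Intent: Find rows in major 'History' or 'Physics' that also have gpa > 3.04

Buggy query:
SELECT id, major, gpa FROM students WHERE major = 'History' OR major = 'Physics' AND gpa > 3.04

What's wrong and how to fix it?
Bug: Without parentheses, AND is evaluated before OR, so the gpa filter only applies to the 'Physics' branch

Fix: Add parentheses around the OR so the AND applies to both alternatives

Corrected query:
SELECT id, major, gpa FROM students WHERE (major = 'History' OR major = 'Physics') AND gpa > 3.04

Result:
id | major   | gpa 
---+---------+-----
4  | Physics | 3.22
7  | Physics | 3.37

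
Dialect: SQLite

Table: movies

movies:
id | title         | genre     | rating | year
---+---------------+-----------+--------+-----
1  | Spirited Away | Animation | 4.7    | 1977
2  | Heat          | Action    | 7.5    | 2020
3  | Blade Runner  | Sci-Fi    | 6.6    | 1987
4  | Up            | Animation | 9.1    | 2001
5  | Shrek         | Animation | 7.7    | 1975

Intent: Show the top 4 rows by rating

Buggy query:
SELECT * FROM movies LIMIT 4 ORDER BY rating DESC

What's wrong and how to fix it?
Bug: ORDER BY cannot follow LIMIT; LIMIT is the final clause

Fix: Sort with ORDER BY, then apply LIMIT

Corrected query:
SELECT * FROM movies ORDER BY rating DESC LIMIT 4

Result:
id | title        | genre     | rating | year
---+--------------+-----------+--------+-----
4  | Up           | Animation | 9.1    | 2001
5  | Shrek        | Animation | 7.7    | 1975
2  | Heat         | Action    | 7.5    | 2020
3  | Blade Runner | Sci-Fi    | 6.6    | 1987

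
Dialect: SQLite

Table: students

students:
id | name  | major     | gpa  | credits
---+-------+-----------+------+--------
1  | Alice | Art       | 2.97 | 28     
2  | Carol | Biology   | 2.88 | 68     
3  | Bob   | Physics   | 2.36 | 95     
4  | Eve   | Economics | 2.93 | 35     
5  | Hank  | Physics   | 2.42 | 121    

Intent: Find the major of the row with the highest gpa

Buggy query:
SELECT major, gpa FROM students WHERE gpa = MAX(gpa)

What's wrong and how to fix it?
Bug: WHERE is evaluated per row; an aggregate over the whole table isn't defined there

Fix: Use a subquery: WHERE gpa = (SELECT MAX(gpa) FROM students)

Corrected query:
SELECT major, gpa FROM students WHERE gpa = (SELECT MAX(gpa) FROM students)

Result:
major | gpa 
------+-----
Art   | 2.97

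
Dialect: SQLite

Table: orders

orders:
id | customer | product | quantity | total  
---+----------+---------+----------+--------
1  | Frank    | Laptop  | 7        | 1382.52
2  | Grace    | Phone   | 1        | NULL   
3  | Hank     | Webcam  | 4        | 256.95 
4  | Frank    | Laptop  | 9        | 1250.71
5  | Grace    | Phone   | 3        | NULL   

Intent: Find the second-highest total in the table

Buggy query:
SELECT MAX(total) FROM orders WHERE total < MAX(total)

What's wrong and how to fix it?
Bug: The inner MAX is an aggregate inside WHERE, which is not allowed

Fix: Put the inner MAX in a scalar subquery

Corrected query:
SELECT MAX(total) FROM orders WHERE total < (SELECT MAX(total) FROM orders)

Result:
MAX(total)
----------
1250.71   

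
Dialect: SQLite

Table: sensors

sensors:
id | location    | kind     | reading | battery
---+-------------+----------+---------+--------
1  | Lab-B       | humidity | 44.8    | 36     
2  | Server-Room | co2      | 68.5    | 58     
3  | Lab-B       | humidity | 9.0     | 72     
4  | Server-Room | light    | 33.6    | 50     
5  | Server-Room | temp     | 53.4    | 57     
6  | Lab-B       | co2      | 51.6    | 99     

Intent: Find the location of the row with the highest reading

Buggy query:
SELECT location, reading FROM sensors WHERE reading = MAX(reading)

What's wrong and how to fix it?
Bug: MAX(reading) is an aggregate and cannot be used directly in WHERE

Fix: Wrap MAX in a scalar subquery so WHERE compares against a single value

Corrected query:
SELECT location, reading FROM sensors WHERE reading = (SELECT MAX(reading) FROM sensors)

Result:
location    | reading
------------+--------
Server-Room | 68.5   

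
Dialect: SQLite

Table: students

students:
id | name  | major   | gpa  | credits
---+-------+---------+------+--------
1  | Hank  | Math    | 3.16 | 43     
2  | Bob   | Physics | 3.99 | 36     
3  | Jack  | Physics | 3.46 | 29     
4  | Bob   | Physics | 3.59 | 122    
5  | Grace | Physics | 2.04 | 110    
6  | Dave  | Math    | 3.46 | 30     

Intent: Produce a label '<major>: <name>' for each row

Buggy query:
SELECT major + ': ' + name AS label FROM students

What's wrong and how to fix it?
Bug: '+' is numeric addition; on text columns SQLite converts them to 0 instead of concatenating

Fix: Use the || operator for string concatenation

Corrected query:
SELECT major || ': ' || name AS label FROM students

Result:
label         
--------------
Math: Hank    
Physics: Bob  
Physics: Jack 
Physics: Bob  
Physics: Grace
Math: Dave    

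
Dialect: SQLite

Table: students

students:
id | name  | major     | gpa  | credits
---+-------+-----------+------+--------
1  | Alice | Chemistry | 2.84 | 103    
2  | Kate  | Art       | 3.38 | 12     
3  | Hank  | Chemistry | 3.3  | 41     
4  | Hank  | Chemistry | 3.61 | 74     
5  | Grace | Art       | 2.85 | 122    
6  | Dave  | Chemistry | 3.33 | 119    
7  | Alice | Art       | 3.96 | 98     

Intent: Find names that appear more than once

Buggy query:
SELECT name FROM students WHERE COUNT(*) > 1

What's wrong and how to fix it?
Bug: COUNT(*) is an aggregate and cannot be used in WHERE

Fix: GROUP BY name, then filter groups with HAVING COUNT(*) > 1

Corrected query:
SELECT name FROM students GROUP BY name HAVING COUNT(*) > 1

Result:
name 
-----
Alice
Hank 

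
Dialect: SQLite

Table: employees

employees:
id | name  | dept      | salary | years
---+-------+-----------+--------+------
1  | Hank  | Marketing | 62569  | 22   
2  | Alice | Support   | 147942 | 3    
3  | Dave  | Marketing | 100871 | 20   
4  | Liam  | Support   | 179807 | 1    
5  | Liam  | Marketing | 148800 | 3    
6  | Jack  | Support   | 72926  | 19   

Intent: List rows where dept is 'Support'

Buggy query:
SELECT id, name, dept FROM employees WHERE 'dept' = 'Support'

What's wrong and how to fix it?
Bug: Single quotes denote string literals in SQL; the column name is being compared as a constant string

Fix: Remove the quotes around the column name (or use double quotes for an identifier)

Corrected query:
SELECT id, name, dept FROM employees WHERE dept = 'Support'

Result:
id | name  | dept   
---+-------+--------
2  | Alice | Support
4  | Liam  | Support
6  | Jack  | Support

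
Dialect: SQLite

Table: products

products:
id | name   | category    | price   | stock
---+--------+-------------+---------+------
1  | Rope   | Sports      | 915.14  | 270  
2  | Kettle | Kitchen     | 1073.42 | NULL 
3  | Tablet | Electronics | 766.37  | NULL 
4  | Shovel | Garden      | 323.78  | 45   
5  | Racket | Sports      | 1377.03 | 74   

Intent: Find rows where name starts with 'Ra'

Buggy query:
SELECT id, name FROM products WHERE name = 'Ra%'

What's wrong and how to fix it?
Bug: '=' compares the literal string including the % character; pattern matching needs LIKE

Fix: Replace '=' with LIKE so 'Ra%' is treated as a pattern

Corrected query:
SELECT id, name FROM products WHERE name LIKE 'Ra%'

Result:
id | name  
---+-------
5  | Racket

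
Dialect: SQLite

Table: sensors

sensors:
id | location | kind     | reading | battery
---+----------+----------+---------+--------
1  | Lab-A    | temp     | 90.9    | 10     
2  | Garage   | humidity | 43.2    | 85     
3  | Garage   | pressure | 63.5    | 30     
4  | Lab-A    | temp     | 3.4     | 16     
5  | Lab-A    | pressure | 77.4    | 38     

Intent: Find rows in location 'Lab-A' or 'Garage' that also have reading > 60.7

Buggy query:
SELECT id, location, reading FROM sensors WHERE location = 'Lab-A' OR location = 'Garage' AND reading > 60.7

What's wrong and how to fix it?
Bug: Without parentheses, AND is evaluated before OR, so the reading filter only applies to the 'Garage' branch

Fix: Add parentheses around the OR so the AND applies to both alternatives

Corrected query:
SELECT id, location, reading FROM sensors WHERE (location = 'Lab-A' OR location = 'Garage') AND reading > 60.7

Result:
id | location | reading
---+----------+--------
1  | Lab-A    | 90.9   
3  | Garage   | 63.5   
5  | Lab-A    | 77.4   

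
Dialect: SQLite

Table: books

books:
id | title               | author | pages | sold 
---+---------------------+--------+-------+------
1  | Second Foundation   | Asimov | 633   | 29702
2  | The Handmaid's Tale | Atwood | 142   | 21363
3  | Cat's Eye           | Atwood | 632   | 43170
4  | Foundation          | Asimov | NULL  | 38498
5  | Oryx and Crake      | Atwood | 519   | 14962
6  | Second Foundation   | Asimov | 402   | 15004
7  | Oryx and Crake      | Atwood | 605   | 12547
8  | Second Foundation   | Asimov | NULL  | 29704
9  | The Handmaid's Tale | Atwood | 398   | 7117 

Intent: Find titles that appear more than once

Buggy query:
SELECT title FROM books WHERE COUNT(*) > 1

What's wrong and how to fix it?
Bug: WHERE can't reference COUNT(*); aggregates are computed after WHERE

Fix: Group first, then use HAVING for the count condition

Corrected query:
SELECT title FROM books GROUP BY title HAVING COUNT(*) > 1

Result:
title              
-------------------
Oryx and Crake     
Second Foundation  
The Handmaid's Tale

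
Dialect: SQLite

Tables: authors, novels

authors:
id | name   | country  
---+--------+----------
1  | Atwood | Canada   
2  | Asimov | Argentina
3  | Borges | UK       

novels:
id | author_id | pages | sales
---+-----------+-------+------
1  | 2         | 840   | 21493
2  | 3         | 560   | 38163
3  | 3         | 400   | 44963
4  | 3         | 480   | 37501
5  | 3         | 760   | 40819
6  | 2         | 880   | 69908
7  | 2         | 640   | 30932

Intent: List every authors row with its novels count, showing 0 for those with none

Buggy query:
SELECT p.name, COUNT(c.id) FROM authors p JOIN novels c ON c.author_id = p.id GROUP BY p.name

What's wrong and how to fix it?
Bug: An inner join excludes parents with zero children

Fix: Use LEFT JOIN so parents without children still appear (COUNT(c.id) gives 0)

Corrected query:
SELECT p.name, COUNT(c.id) FROM authors p LEFT JOIN novels c ON c.author_id = p.id GROUP BY p.name

Result:
name   | COUNT(c.id)
-------+------------
Asimov | 3          
Atwood | 0          
Borges | 4          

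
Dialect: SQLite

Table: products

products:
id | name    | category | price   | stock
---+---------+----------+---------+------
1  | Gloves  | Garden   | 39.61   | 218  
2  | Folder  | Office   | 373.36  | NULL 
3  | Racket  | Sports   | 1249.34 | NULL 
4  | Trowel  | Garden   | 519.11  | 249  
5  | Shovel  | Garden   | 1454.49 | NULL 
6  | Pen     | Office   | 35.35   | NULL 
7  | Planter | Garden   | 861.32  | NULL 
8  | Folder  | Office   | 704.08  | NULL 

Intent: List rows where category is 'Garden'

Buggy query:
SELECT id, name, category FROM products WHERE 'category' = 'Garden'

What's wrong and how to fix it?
Bug: Single quotes denote string literals in SQL; the column name is being compared as a constant string

Fix: Reference the column as category without single quotes

Corrected query:
SELECT id, name, category FROM products WHERE category = 'Garden'

Result:
id | name    | category
---+---------+---------
1  | Gloves  | Garden  
4  | Trowel  | Garden  
5  | Shovel  | Garden  
7  | Planter | Garden  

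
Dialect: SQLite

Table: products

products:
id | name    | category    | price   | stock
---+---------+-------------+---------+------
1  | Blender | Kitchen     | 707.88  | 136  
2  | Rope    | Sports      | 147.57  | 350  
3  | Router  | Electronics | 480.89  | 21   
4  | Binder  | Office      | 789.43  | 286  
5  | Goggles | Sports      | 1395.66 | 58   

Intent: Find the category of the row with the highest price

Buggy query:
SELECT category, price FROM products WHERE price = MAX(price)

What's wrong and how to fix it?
Bug: MAX(price) is an aggregate and cannot be used directly in WHERE

Fix: Use a subquery: WHERE price = (SELECT MAX(price) FROM products)

Corrected query:
SELECT category, price FROM products WHERE price = (SELECT MAX(price) FROM products)

Result:
category | price  
---------+--------
Sports   | 1395.66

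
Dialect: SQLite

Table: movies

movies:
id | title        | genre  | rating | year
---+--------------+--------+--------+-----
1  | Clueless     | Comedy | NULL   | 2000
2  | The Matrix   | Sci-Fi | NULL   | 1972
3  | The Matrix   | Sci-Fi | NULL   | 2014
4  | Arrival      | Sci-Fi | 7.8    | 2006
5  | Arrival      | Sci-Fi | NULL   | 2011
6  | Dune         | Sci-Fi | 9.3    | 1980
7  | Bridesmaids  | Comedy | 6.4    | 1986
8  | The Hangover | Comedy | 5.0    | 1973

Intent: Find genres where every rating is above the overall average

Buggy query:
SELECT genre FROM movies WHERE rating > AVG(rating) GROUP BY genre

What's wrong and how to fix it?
Bug: AVG() is an aggregate; it can't sit directly in WHERE

Fix: Compute the overall average in a scalar subquery and compare each group's MIN against it in HAVING

Corrected query:
SELECT genre FROM movies GROUP BY genre HAVING MIN(rating) > (SELECT AVG(rating) FROM movies)

Result:
genre 
------
Sci-Fi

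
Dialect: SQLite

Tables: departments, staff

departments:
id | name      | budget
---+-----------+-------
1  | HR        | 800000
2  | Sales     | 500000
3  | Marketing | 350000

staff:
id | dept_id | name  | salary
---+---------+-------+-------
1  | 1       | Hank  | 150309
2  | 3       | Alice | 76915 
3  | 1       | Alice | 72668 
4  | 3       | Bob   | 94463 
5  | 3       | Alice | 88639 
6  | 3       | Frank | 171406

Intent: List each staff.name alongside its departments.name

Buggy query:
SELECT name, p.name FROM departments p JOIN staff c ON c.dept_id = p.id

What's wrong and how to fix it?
Bug: 'name' exists in both joined tables, so the database can't tell which one is meant

Fix: Qualify the column with its table alias (c.name)

Corrected query:
SELECT c.name, p.name FROM departments p JOIN staff c ON c.dept_id = p.id

Result:
name  | name     
------+----------
Hank  | HR       
Alice | Marketing
Alice | HR       
Bob   | Marketing
Alice | Marketing
Frank | Marketing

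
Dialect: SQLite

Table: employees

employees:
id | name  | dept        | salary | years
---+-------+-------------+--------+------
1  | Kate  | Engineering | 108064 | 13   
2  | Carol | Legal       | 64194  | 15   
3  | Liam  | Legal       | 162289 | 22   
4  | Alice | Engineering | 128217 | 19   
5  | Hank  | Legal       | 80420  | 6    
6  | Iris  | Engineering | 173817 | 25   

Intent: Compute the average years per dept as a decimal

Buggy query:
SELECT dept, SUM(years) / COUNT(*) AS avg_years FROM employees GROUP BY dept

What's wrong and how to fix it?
Bug: SUM(years) and COUNT(*) are both integers; the division truncates the fractional part

Fix: Multiply by 1.0 (or CAST to REAL) to force floating-point division

Corrected query:
SELECT dept, SUM(years) * 1.0 / COUNT(*) AS avg_years FROM employees GROUP BY dept

Result:
dept        | avg_years
------------+----------
Engineering | 19       
Legal       | 14.333333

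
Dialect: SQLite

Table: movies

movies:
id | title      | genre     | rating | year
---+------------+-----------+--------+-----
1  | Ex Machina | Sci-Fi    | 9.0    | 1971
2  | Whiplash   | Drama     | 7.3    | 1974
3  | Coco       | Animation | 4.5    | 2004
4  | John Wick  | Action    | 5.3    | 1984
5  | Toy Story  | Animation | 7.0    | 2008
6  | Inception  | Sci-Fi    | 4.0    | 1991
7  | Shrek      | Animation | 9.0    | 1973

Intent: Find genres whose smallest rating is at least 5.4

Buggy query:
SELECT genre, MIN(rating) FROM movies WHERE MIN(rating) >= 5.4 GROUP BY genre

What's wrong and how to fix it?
Bug: MIN() in WHERE is a misuse of aggregate

Fix: Replace WHERE with HAVING after the GROUP BY

Corrected query:
SELECT genre, MIN(rating) FROM movies GROUP BY genre HAVING MIN(rating) >= 5.4

Result:
genre | MIN(rating)
------+------------
Drama | 7.3        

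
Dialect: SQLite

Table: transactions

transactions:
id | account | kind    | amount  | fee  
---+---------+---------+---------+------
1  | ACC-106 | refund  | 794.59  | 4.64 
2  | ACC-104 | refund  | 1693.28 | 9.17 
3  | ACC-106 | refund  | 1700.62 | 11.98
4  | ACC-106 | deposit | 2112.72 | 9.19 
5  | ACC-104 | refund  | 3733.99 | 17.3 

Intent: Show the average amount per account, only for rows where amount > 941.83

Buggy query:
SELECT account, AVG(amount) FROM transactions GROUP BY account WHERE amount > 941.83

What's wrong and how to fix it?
Bug: WHERE cannot follow GROUP BY

Fix: Place WHERE between FROM and GROUP BY

Corrected query:
SELECT account, AVG(amount) FROM transactions WHERE amount > 941.83 GROUP BY account

Result:
account | AVG(amount)
--------+------------
ACC-104 | 2713.635   
ACC-106 | 1906.67    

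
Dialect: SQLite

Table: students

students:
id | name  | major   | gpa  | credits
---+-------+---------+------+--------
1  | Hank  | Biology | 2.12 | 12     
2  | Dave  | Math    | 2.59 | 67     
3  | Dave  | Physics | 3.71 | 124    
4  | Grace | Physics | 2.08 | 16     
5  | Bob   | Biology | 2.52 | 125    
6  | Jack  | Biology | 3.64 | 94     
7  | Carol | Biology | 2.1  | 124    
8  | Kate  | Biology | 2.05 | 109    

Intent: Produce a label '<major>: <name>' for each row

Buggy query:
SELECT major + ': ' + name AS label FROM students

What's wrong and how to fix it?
Bug: SQLite uses || for string concatenation; + coerces text to numbers (yielding 0)

Fix: Use the || operator for string concatenation

Corrected query:
SELECT major || ': ' || name AS label FROM students

Result:
label         
--------------
Biology: Hank 
Math: Dave    
Physics: Dave 
Physics: Grace
Biology: Bob  
Biology: Jack 
Biology: Carol
Biology: Kate 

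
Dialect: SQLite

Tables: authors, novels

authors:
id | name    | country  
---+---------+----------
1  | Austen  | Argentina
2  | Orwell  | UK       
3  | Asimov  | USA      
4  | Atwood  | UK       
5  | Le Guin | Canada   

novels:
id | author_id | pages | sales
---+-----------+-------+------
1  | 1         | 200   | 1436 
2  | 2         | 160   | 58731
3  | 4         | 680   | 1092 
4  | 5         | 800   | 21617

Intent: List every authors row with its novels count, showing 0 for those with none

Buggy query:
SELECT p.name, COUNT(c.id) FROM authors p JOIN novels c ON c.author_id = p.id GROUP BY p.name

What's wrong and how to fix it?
Bug: An inner join excludes parents with zero children

Fix: Switch to LEFT JOIN to retain unmatched parent rows

Corrected query:
SELECT p.name, COUNT(c.id) FROM authors p LEFT JOIN novels c ON c.author_id = p.id GROUP BY p.name

Result:
name    | COUNT(c.id)
--------+------------
Asimov  | 0          
Atwood  | 1          
Austen  | 1          
Le Guin | 1          
Orwell  | 1          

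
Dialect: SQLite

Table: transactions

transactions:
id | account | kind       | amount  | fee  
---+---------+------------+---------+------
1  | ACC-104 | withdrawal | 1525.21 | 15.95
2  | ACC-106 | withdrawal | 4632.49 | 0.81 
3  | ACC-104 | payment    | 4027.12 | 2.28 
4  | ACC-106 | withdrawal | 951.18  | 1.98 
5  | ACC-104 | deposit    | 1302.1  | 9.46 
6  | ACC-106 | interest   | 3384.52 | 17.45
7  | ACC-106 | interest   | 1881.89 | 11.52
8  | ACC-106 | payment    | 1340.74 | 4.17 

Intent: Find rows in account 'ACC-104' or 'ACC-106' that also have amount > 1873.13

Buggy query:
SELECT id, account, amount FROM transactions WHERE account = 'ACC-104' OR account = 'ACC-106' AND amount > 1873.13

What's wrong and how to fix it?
Bug: AND binds tighter than OR, so this parses as account = 'ACC-104' OR (account = 'ACC-106' AND amount > 1873.13)

Fix: Group the OR with parentheses (or use IN), then AND the threshold

Corrected query:
SELECT id, account, amount FROM transactions WHERE (account = 'ACC-104' OR account = 'ACC-106') AND amount > 1873.13

Result:
id | account | amount 
---+---------+--------
2  | ACC-106 | 4632.49
3  | ACC-104 | 4027.12
6  | ACC-106 | 3384.52
7  | ACC-106 | 1881.89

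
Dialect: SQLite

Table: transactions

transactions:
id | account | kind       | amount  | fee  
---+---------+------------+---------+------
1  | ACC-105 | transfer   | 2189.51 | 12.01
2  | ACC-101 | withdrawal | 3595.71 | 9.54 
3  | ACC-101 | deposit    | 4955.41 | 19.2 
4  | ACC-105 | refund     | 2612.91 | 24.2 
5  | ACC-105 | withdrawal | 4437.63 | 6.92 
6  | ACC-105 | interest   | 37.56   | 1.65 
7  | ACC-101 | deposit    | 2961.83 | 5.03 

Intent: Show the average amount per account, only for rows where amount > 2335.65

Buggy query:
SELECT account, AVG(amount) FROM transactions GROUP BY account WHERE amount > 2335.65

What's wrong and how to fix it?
Bug: Row-level WHERE must come before GROUP BY in the clause order

Fix: Place WHERE between FROM and GROUP BY

Corrected query:
SELECT account, AVG(amount) FROM transactions WHERE amount > 2335.65 GROUP BY account

Result:
account | AVG(amount)
--------+------------
ACC-101 | 3837.65    
ACC-105 | 3525.27    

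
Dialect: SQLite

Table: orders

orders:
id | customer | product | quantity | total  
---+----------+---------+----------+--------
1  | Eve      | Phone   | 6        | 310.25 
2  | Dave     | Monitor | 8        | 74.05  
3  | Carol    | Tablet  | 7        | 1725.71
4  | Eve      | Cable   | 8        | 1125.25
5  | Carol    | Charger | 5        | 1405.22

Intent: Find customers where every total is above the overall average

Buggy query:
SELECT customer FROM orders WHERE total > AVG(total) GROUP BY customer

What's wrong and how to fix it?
Bug: WHERE evaluates per row before aggregation, so AVG() is unavailable

Fix: Compute the overall average in a scalar subquery and compare each group's MIN against it in HAVING

Corrected query:
SELECT customer FROM orders GROUP BY customer HAVING MIN(total) > (SELECT AVG(total) FROM orders)

Result:
customer
--------
Carol   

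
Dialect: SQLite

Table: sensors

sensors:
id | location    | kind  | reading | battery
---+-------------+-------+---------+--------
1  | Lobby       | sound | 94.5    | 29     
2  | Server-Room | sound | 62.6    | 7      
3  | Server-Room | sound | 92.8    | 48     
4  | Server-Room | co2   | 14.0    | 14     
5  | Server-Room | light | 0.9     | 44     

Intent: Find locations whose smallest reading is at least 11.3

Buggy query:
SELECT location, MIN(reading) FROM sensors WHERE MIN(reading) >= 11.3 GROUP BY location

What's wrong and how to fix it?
Bug: MIN() in WHERE is a misuse of aggregate

Fix: Use HAVING for the per-group MIN condition

Corrected query:
SELECT location, MIN(reading) FROM sensors GROUP BY location HAVING MIN(reading) >= 11.3

Result:
location | MIN(reading)
---------+-------------
Lobby    | 94.5        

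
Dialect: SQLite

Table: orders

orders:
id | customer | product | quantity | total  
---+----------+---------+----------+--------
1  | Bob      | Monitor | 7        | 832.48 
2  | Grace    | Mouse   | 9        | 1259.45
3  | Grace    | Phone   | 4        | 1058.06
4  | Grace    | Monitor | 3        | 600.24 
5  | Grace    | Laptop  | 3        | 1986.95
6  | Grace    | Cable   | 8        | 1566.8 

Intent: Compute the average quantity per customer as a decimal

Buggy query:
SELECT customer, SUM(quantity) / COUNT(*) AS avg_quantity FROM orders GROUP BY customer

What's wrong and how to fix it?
Bug: SUM(quantity) and COUNT(*) are both integers; the division truncates the fractional part

Fix: Multiply by 1.0 (or CAST to REAL) to force floating-point division

Corrected query:
SELECT customer, SUM(quantity) * 1.0 / COUNT(*) AS avg_quantity FROM orders GROUP BY customer

Result:
customer | avg_quantity
---------+-------------
Bob      | 7           
Grace    | 5.4         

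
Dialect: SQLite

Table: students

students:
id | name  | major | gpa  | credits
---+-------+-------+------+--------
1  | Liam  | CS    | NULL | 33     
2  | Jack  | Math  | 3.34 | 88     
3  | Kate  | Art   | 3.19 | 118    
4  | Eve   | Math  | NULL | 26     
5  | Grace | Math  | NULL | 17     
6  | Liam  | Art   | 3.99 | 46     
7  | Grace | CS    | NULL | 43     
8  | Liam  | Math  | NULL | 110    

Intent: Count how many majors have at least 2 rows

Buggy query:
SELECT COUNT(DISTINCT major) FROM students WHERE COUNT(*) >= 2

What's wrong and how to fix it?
Bug: COUNT(*) cannot appear in WHERE; the per-group count doesn't exist yet

Fix: Group first with HAVING COUNT(*) >= 2, then COUNT the resulting groups

Corrected query:
SELECT COUNT(*) FROM (SELECT major FROM students GROUP BY major HAVING COUNT(*) >= 2)

Result:
COUNT(*)
--------
3       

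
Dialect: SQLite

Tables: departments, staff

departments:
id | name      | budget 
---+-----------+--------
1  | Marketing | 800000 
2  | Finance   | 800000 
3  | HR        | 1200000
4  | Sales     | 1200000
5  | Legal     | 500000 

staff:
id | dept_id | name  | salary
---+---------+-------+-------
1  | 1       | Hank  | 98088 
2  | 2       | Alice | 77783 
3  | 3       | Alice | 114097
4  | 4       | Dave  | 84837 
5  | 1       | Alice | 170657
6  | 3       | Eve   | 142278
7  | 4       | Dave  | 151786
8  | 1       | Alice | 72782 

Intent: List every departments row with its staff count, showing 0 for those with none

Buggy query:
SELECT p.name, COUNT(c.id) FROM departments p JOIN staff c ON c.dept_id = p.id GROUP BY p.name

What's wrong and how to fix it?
Bug: INNER JOIN drops departments rows that have no matching staff rows

Fix: Use LEFT JOIN so parents without children still appear (COUNT(c.id) gives 0)

Corrected query:
SELECT p.name, COUNT(c.id) FROM departments p LEFT JOIN staff c ON c.dept_id = p.id GROUP BY p.name

Result:
name      | COUNT(c.id)
----------+------------
Finance   | 1          
HR        | 2          
Legal     | 0          
Marketing | 3          
Sales     | 2          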